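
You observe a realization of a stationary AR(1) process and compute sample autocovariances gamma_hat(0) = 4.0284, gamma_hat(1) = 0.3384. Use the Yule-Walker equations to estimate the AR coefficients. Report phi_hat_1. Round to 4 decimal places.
\hat\phi_{1} = 0.0840

The Yule-Walker equations for an AR(p) process read, in matrix form,
  Gamma_p phi = r_p,   with   (Gamma_p)_{ij} = gamma(|i - j|),
                       (r_p)_i = gamma(i),   i,j = 1..p.
Substitute the sample gammas (Toeplitz matrix and right-hand side of size 1):
  Gamma_p = [[4.0284]]
  r_p     = [0.3384]
With p = 1 this is the single equation gamma(0) phi_1 = gamma(1):
  phi_hat_1 = gamma(1) / gamma(0) = 0.3384 / 4.0284 = 0.0840.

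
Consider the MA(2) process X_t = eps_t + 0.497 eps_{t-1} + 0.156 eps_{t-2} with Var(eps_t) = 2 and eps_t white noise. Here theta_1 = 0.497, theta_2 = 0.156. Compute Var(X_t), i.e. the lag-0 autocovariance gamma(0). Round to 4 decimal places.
\gamma(0) = 2.5427

For an MA(q) process X_t = eps_t + sum_i theta_i eps_{t-i} with
Var(eps_t) = sigma^2, the variance is
  gamma(0) = sigma^2 * (1 + sum_i theta_i^2).
  sum_i theta_i^2 = (0.497)^2 + (0.156)^2 = 0.247009 + 0.024336 = 0.271345.
  gamma(0) = 2 * (1 + 0.271345) = 2 * 1.271345 = 2.54269, which rounds to 2.5427.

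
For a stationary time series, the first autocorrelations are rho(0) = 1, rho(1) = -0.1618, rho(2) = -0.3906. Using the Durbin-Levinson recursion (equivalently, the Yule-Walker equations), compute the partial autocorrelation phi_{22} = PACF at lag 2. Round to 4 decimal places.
\phi_{22} = -0.4280

The PACF at lag k is phi_{kk}, the last component of the solution
to the Yule-Walker system G_k phi = r_k where
  (G_k)_{ij} = rho(|i - j|), (r_k)_i = rho(i), i,j = 1..k.
Equivalently, Durbin-Levinson gives phi_{kk} iteratively:
  phi_{11} = rho(1)
  phi_{kk} = [rho(k) - sum_{j=1..k-1} phi_{k-1,j} rho(k-j)]
            / [1 - sum_{j=1..k-1} phi_{k-1,j} rho(j)],
  phi_{k,j} = phi_{k-1,j} - phi_{kk} phi_{k-1,k-j},  j = 1..k-1.
Step k = 1:
  phi_11 = rho(1) = -0.1618.
Step k = 2:
  phi_22 = [rho(2) - phi_11 rho(1)] / [1 - phi_11 rho(1)] = [-0.3906 - (-0.1618)(-0.1618)] / [1 - (-0.1618)(-0.1618)]
         = -0.41677924 / 0.97382076 = -0.428.
Therefore phi_{22} = -0.4280.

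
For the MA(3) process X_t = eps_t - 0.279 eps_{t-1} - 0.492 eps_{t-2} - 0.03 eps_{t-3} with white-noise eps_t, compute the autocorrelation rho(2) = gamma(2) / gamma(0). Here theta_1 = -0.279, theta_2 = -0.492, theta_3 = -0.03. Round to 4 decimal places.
\rho(2) = -0.3662

For an MA(q) process with theta_0 = 1, the autocovariance is
  gamma(k) = sigma^2 * sum_{i=0..q-k} theta_i * theta_{i+k},
and rho(k) = gamma(k) / gamma(0). Sigma^2 cancels.
  numerator   = (1)*(-0.492) + (-0.279)*(-0.03) = -0.48363.
  denominator = (1)^2 + (-0.279)^2 + (-0.492)^2 + (-0.03)^2 = 1.320805.
  rho(2) = -0.48363 / 1.320805 = -0.3662.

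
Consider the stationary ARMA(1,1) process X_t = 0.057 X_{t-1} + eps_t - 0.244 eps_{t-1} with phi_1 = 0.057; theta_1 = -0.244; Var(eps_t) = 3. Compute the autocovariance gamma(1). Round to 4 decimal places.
\gamma(1) = -0.5550

Multiply the model equation by X_{t-k} and take expectations. With theta_0 = psi_0 = 1 and psi_j the MA(infinity) weights, this gives
  gamma(k) - sum_i phi_i gamma(k-i) = c_k,
  c_k = sigma^2 * sum_{j=k..q} theta_j psi_{j-k}   (c_k = 0 for k > q),
using gamma(-m) = gamma(m).
psi-weights needed (psi_j = theta_j + sum_i phi_i psi_{j-i}):
  psi_1 = theta_1 + phi_1 = -0.244 + (0.057) = -0.187
Right-hand sides:
  c_0 = sigma^2 (1 + theta_1 psi_1) = 3 * (1 + (-0.244)(-0.187)) = 3 * 1.045628 = 3.136884
  c_1 = sigma^2 theta_1 = 3 * (-0.244) = -0.732
  c_2 = 0
Equations for k = 0 and k = 1 (AR order 1):
  gamma(0) = phi_1 gamma(1) + c_0
  gamma(1) = phi_1 gamma(0) + c_1
Substituting the second into the first: gamma(0) (1 - phi_1^2) = c_0 + phi_1 c_1, so
  gamma(0) = (c_0 + phi_1 c_1) / (1 - phi_1^2) = (3.136884 + (0.057)(-0.732)) / (1 - (0.057)^2) = 3.09516 / 0.996751 = 3.105249.
  gamma(1) = phi_1 gamma(0) + c_1 = (0.057)(3.105249) + (-0.732) = -0.555001.
Therefore gamma(1) = -0.5550 (to 4 decimal places).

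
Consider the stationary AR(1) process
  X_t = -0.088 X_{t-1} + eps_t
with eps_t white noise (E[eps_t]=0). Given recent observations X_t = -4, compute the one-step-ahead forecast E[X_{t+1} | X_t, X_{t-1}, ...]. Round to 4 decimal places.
E[X_{t+1} \mid \mathcal F_t] = 0.3520

For an AR(p) model X_t = c + sum_i phi_i X_{t-i} + eps_t, the
one-step-ahead conditional mean is
  E[X_{t+1} | X_t, ...] = c + sum_i phi_i X_{t+1-i}.
Substitute known values:
  E[X_{t+1} | ...] = (-0.088) * (-4)
                   = 0.3520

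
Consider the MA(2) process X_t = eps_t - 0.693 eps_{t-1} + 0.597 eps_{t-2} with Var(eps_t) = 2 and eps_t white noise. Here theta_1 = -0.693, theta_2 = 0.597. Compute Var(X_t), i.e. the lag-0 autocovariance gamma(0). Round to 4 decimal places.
\gamma(0) = 3.6733

For an MA(q) process X_t = eps_t + sum_i theta_i eps_{t-i} with
Var(eps_t) = sigma^2, the variance is
  gamma(0) = sigma^2 * (1 + sum_i theta_i^2).
  sum_i theta_i^2 = (-0.693)^2 + (0.597)^2 = 0.480249 + 0.356409 = 0.836658.
  gamma(0) = 2 * (1 + 0.836658) = 2 * 1.836658 = 3.673316, which rounds to 3.6733.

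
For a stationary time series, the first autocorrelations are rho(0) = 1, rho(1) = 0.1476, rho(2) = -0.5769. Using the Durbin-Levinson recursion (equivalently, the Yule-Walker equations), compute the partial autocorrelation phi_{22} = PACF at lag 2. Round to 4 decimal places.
\phi_{22} = -0.6120

The PACF at lag k is phi_{kk}, the last component of the solution
to the Yule-Walker system G_k phi = r_k where
  (G_k)_{ij} = rho(|i - j|), (r_k)_i = rho(i), i,j = 1..k.
Equivalently, Durbin-Levinson gives phi_{kk} iteratively:
  phi_{11} = rho(1)
  phi_{kk} = [rho(k) - sum_{j=1..k-1} phi_{k-1,j} rho(k-j)]
            / [1 - sum_{j=1..k-1} phi_{k-1,j} rho(j)],
  phi_{k,j} = phi_{k-1,j} - phi_{kk} phi_{k-1,k-j},  j = 1..k-1.
Step k = 1:
  phi_11 = rho(1) = 0.1476.
Step k = 2:
  phi_22 = [rho(2) - phi_11 rho(1)] / [1 - phi_11 rho(1)] = [-0.5769 - (0.1476)(0.1476)] / [1 - (0.1476)(0.1476)]
         = -0.59868576 / 0.97821424 = -0.612.
Therefore phi_{22} = -0.6120.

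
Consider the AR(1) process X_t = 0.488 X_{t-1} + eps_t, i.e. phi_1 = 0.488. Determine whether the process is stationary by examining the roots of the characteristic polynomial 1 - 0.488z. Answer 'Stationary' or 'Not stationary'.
\text{Stationary}

The AR(p) characteristic polynomial is P(z) = 1 - 0.488z.
Stationarity requires all roots to lie outside the unit circle, i.e. |z| > 1 for every root.
This is linear in z: 1 + (-0.488) z = 0  =>  z = -1/(-0.488) = 2.04918,  |z| = 2.04918.
Moduli of all roots: 2.0492.
All moduli strictly greater than 1? Yes.
Verdict: Stationary.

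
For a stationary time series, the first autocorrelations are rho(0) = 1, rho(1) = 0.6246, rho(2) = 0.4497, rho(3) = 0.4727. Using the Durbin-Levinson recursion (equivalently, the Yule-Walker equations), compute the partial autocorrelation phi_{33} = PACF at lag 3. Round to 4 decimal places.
\phi_{33} = 0.2620

The PACF at lag k is phi_{kk}, the last component of the solution
to the Yule-Walker system G_k phi = r_k where
  (G_k)_{ij} = rho(|i - j|), (r_k)_i = rho(i), i,j = 1..k.
Equivalently, Durbin-Levinson gives phi_{kk} iteratively:
  phi_{11} = rho(1)
  phi_{kk} = [rho(k) - sum_{j=1..k-1} phi_{k-1,j} rho(k-j)]
            / [1 - sum_{j=1..k-1} phi_{k-1,j} rho(j)],
  phi_{k,j} = phi_{k-1,j} - phi_{kk} phi_{k-1,k-j},  j = 1..k-1.
Step k = 1:
  phi_11 = rho(1) = 0.6246.
Step k = 2:
  phi_22 = [rho(2) - phi_11 rho(1)] / [1 - phi_11 rho(1)] = [0.4497 - (0.6246)(0.6246)] / [1 - (0.6246)(0.6246)]
         = 0.05957484 / 0.60987484 = 0.097684.
  Update: phi_21 = phi_11 - phi_22 phi_11 = 0.6246 - (0.097684)(0.6246) = 0.563587.
Step k = 3:
  phi_33 = [rho(3) - phi_21 rho(2) - phi_22 rho(1)] / [1 - phi_21 rho(1) - phi_22 rho(2)]
    numerator   = 0.4727 - (0.563587)(0.4497) - (0.097684)(0.6246) = 0.15824179
    denominator = 1 - (0.563587)(0.6246) - (0.097684)(0.4497) = 0.60405535
  phi_33 = 0.15824179 / 0.60405535 = 0.262.
Therefore phi_{33} = 0.2620.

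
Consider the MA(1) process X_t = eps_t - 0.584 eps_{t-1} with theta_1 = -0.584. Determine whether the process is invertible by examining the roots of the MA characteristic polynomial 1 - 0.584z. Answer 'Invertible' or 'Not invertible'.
\text{Invertible}

The MA(q) characteristic polynomial is P(z) = 1 - 0.584z.
Invertibility requires all roots to lie outside the unit circle, i.e. |z| > 1 for every root.
This is linear in z: 1 + (-0.584) z = 0  =>  z = -1/(-0.584) = 1.712329,  |z| = 1.712329.
Moduli of all roots: 1.7123.
All moduli strictly greater than 1? Yes.
Verdict: Invertible.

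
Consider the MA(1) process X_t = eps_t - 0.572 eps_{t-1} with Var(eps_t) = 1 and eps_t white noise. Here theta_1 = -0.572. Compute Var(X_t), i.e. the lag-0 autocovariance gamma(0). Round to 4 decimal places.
\gamma(0) = 1.3272

For an MA(q) process X_t = eps_t + sum_i theta_i eps_{t-i} with
Var(eps_t) = sigma^2, the variance is
  gamma(0) = sigma^2 * (1 + sum_i theta_i^2).
  sum_i theta_i^2 = (-0.572)^2 = 0.327184.
  gamma(0) = 1 * (1 + 0.327184) = 1 * 1.327184 = 1.327184, which rounds to 1.3272.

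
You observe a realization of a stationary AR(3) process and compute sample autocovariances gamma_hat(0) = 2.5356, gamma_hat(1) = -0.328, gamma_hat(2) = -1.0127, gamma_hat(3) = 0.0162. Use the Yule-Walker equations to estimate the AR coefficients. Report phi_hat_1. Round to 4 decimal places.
\hat\phi_{1} = -0.2480

The Yule-Walker equations for an AR(p) process read, in matrix form,
  Gamma_p phi = r_p,   with   (Gamma_p)_{ij} = gamma(|i - j|),
                       (r_p)_i = gamma(i),   i,j = 1..p.
Substitute the sample gammas (Toeplitz matrix and right-hand side of size 3):
  Gamma_p = [[2.5356, -0.328, -1.0127], [-0.328, 2.5356, -0.328], [-1.0127, -0.328, 2.5356]]
  r_p     = [-0.328, -1.0127, 0.0162]
Written out (R1..R3):
  (R1) 2.5356 phi_1 - 0.328 phi_2 - 1.0127 phi_3 = -0.328
  (R2) -0.328 phi_1 + 2.5356 phi_2 - 0.328 phi_3 = -1.0127
  (R3) -1.0127 phi_1 - 0.328 phi_2 + 2.5356 phi_3 = 0.0162
Gaussian elimination:
  R2 <- R2 - (-0.328/2.5356) R1 = R2 - (-0.129358) R1:  2.493171 phi_2 - 0.459001 phi_3 = -1.055129
  R3 <- R3 - (-1.0127/2.5356) R1 = R3 - (-0.399393) R1:  -0.459001 phi_2 + 2.131135 phi_3 = -0.114801
  R3 <- R3 - (-0.459001/2.493171) R2 = R3 - (-0.184103) R2:  2.046632 phi_3 = -0.309054
Back-substitution:
  phi_hat_3 = -0.309054 / 2.046632 = -0.151006
  phi_hat_2 = (-1.055129 - (-0.459001)(-0.151006)) / 2.493171 = -0.451009
  phi_hat_1 = (-0.328 - (-0.328)(-0.451009) - (-1.0127)(-0.151006)) / 2.5356 = -0.24801
So phi_hat = [-0.2480, -0.4510, -0.1510].
Therefore phi_hat_1 = -0.2480.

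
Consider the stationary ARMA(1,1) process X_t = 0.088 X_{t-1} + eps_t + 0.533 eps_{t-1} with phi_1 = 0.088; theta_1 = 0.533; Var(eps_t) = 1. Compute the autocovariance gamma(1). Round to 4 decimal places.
\gamma(1) = 0.6552

Multiply the model equation by X_{t-k} and take expectations. With theta_0 = psi_0 = 1 and psi_j the MA(infinity) weights, this gives
  gamma(k) - sum_i phi_i gamma(k-i) = c_k,
  c_k = sigma^2 * sum_{j=k..q} theta_j psi_{j-k}   (c_k = 0 for k > q),
using gamma(-m) = gamma(m).
psi-weights needed (psi_j = theta_j + sum_i phi_i psi_{j-i}):
  psi_1 = theta_1 + phi_1 = 0.533 + (0.088) = 0.621
Right-hand sides:
  c_0 = sigma^2 (1 + theta_1 psi_1) = 1 * (1 + (0.533)(0.621)) = 1 * 1.330993 = 1.330993
  c_1 = sigma^2 theta_1 = 1 * (0.533) = 0.533
  c_2 = 0
Equations for k = 0 and k = 1 (AR order 1):
  gamma(0) = phi_1 gamma(1) + c_0
  gamma(1) = phi_1 gamma(0) + c_1
Substituting the second into the first: gamma(0) (1 - phi_1^2) = c_0 + phi_1 c_1, so
  gamma(0) = (c_0 + phi_1 c_1) / (1 - phi_1^2) = (1.330993 + (0.088)(0.533)) / (1 - (0.088)^2) = 1.377897 / 0.992256 = 1.388651.
  gamma(1) = phi_1 gamma(0) + c_1 = (0.088)(1.388651) + (0.533) = 0.655201.
Therefore gamma(1) = 0.6552 (to 4 decimal places).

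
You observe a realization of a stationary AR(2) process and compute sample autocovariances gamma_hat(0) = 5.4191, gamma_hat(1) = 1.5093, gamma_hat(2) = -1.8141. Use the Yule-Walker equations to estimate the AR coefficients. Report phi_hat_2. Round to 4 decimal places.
\hat\phi_{2} = -0.4470

The Yule-Walker equations for an AR(p) process read, in matrix form,
  Gamma_p phi = r_p,   with   (Gamma_p)_{ij} = gamma(|i - j|),
                       (r_p)_i = gamma(i),   i,j = 1..p.
Substitute the sample gammas (Toeplitz matrix and right-hand side of size 2):
  Gamma_p = [[5.4191, 1.5093], [1.5093, 5.4191]]
  r_p     = [1.5093, -1.8141]
Written out:
  5.4191 phi_1 + 1.5093 phi_2 = 1.5093
  1.5093 phi_1 + 5.4191 phi_2 = -1.8141
Solve by Cramer's rule:
  det = gamma(0)^2 - gamma(1)^2 = (5.4191)^2 - (1.5093)^2 = 29.36664481 - 2.27798649 = 27.08865832
  phi_hat_1 = [gamma(1) gamma(0) - gamma(1) gamma(2)] / det = [(1.5093)(5.4191) - (1.5093)(-1.8141)] / 27.08865832 = 10.91706876 / 27.08865832 = 0.403
  phi_hat_2 = [gamma(0) gamma(2) - gamma(1)^2] / det = [(5.4191)(-1.8141) - (1.5093)^2] / 27.08865832 = -12.1087758 / 27.08865832 = -0.447
So phi_hat = [0.4030, -0.4470].
Therefore phi_hat_2 = -0.4470.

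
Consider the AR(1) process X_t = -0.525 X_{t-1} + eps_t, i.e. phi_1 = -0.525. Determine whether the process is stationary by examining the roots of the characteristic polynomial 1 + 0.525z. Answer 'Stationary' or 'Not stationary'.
\text{Stationary}

The AR(p) characteristic polynomial is P(z) = 1 + 0.525z.
Stationarity requires all roots to lie outside the unit circle, i.e. |z| > 1 for every root.
This is linear in z: 1 + (0.525) z = 0  =>  z = -1/(0.525) = -1.904762,  |z| = 1.904762.
Moduli of all roots: 1.9048.
All moduli strictly greater than 1? Yes.
Verdict: Stationary.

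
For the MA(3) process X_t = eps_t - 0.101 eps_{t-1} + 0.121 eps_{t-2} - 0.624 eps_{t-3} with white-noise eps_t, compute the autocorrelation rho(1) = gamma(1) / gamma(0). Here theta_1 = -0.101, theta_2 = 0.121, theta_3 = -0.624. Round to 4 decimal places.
\rho(1) = -0.1334

For an MA(q) process with theta_0 = 1, the autocovariance is
  gamma(k) = sigma^2 * sum_{i=0..q-k} theta_i * theta_{i+k},
and rho(k) = gamma(k) / gamma(0). Sigma^2 cancels.
  numerator   = (1)*(-0.101) + (-0.101)*(0.121) + (0.121)*(-0.624) = -0.188725.
  denominator = (1)^2 + (-0.101)^2 + (0.121)^2 + (-0.624)^2 = 1.414218.
  rho(1) = -0.188725 / 1.414218 = -0.1334.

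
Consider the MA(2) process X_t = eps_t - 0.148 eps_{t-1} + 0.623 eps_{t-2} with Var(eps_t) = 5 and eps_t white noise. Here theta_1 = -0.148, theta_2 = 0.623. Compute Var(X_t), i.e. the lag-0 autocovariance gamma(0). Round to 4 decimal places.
\gamma(0) = 7.0502

For an MA(q) process X_t = eps_t + sum_i theta_i eps_{t-i} with
Var(eps_t) = sigma^2, the variance is
  gamma(0) = sigma^2 * (1 + sum_i theta_i^2).
  sum_i theta_i^2 = (-0.148)^2 + (0.623)^2 = 0.021904 + 0.388129 = 0.410033.
  gamma(0) = 5 * (1 + 0.410033) = 5 * 1.410033 = 7.050165, which rounds to 7.0502.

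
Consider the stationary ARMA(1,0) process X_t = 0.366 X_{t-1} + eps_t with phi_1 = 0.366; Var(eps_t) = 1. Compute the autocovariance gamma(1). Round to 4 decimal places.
\gamma(1) = 0.4226

Multiply the model equation by X_{t-k} and take expectations. With theta_0 = psi_0 = 1 and psi_j the MA(infinity) weights, this gives
  gamma(k) - sum_i phi_i gamma(k-i) = c_k,
  c_k = sigma^2 * sum_{j=k..q} theta_j psi_{j-k}   (c_k = 0 for k > q),
using gamma(-m) = gamma(m).
Pure AR (q = 0): c_0 = sigma^2 = 1, c_k = 0 for k >= 1.
Equations for k = 0 and k = 1 (AR order 1):
  gamma(0) = phi_1 gamma(1) + c_0
  gamma(1) = phi_1 gamma(0) + c_1
Substituting the second into the first: gamma(0) (1 - phi_1^2) = c_0 + phi_1 c_1, so
  gamma(0) = c_0 / (1 - phi_1^2) = 1 / (1 - (0.366)^2) = 1 / 0.866044 = 1.154676.
  gamma(1) = phi_1 gamma(0) = (0.366)(1.154676) = 0.422611.
Therefore gamma(1) = 0.4226 (to 4 decimal places).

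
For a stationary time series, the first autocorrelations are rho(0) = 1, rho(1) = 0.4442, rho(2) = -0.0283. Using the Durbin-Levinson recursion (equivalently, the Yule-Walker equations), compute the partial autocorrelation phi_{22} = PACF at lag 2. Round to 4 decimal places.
\phi_{22} = -0.2811

The PACF at lag k is phi_{kk}, the last component of the solution
to the Yule-Walker system G_k phi = r_k where
  (G_k)_{ij} = rho(|i - j|), (r_k)_i = rho(i), i,j = 1..k.
Equivalently, Durbin-Levinson gives phi_{kk} iteratively:
  phi_{11} = rho(1)
  phi_{kk} = [rho(k) - sum_{j=1..k-1} phi_{k-1,j} rho(k-j)]
            / [1 - sum_{j=1..k-1} phi_{k-1,j} rho(j)],
  phi_{k,j} = phi_{k-1,j} - phi_{kk} phi_{k-1,k-j},  j = 1..k-1.
Step k = 1:
  phi_11 = rho(1) = 0.4442.
Step k = 2:
  phi_22 = [rho(2) - phi_11 rho(1)] / [1 - phi_11 rho(1)] = [-0.0283 - (0.4442)(0.4442)] / [1 - (0.4442)(0.4442)]
         = -0.22561364 / 0.80268636 = -0.2811.
Therefore phi_{22} = -0.2811.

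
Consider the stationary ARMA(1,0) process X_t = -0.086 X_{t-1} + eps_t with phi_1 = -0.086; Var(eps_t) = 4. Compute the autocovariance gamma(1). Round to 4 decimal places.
\gamma(1) = -0.3466

Multiply the model equation by X_{t-k} and take expectations. With theta_0 = psi_0 = 1 and psi_j the MA(infinity) weights, this gives
  gamma(k) - sum_i phi_i gamma(k-i) = c_k,
  c_k = sigma^2 * sum_{j=k..q} theta_j psi_{j-k}   (c_k = 0 for k > q),
using gamma(-m) = gamma(m).
Pure AR (q = 0): c_0 = sigma^2 = 4, c_k = 0 for k >= 1.
Equations for k = 0 and k = 1 (AR order 1):
  gamma(0) = phi_1 gamma(1) + c_0
  gamma(1) = phi_1 gamma(0) + c_1
Substituting the second into the first: gamma(0) (1 - phi_1^2) = c_0 + phi_1 c_1, so
  gamma(0) = c_0 / (1 - phi_1^2) = 4 / (1 - (-0.086)^2) = 4 / 0.992604 = 4.029804.
  gamma(1) = phi_1 gamma(0) = (-0.086)(4.029804) = -0.346563.
Therefore gamma(1) = -0.3466 (to 4 decimal places).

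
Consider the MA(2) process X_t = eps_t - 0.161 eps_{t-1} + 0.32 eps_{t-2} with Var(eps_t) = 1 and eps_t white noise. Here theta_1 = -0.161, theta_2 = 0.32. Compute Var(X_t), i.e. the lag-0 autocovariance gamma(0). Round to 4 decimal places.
\gamma(0) = 1.1283

For an MA(q) process X_t = eps_t + sum_i theta_i eps_{t-i} with
Var(eps_t) = sigma^2, the variance is
  gamma(0) = sigma^2 * (1 + sum_i theta_i^2).
  sum_i theta_i^2 = (-0.161)^2 + (0.32)^2 = 0.025921 + 0.1024 = 0.128321.
  gamma(0) = 1 * (1 + 0.128321) = 1 * 1.128321 = 1.128321, which rounds to 1.1283.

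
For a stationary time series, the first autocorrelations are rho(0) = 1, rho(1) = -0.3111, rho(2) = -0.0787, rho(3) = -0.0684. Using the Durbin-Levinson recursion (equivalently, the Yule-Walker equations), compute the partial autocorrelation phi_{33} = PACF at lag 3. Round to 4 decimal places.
\phi_{33} = -0.1819

The PACF at lag k is phi_{kk}, the last component of the solution
to the Yule-Walker system G_k phi = r_k where
  (G_k)_{ij} = rho(|i - j|), (r_k)_i = rho(i), i,j = 1..k.
Equivalently, Durbin-Levinson gives phi_{kk} iteratively:
  phi_{11} = rho(1)
  phi_{kk} = [rho(k) - sum_{j=1..k-1} phi_{k-1,j} rho(k-j)]
            / [1 - sum_{j=1..k-1} phi_{k-1,j} rho(j)],
  phi_{k,j} = phi_{k-1,j} - phi_{kk} phi_{k-1,k-j},  j = 1..k-1.
Step k = 1:
  phi_11 = rho(1) = -0.3111.
Step k = 2:
  phi_22 = [rho(2) - phi_11 rho(1)] / [1 - phi_11 rho(1)] = [-0.0787 - (-0.3111)(-0.3111)] / [1 - (-0.3111)(-0.3111)]
         = -0.17548321 / 0.90321679 = -0.194287.
  Update: phi_21 = phi_11 - phi_22 phi_11 = -0.3111 - (-0.194287)(-0.3111) = -0.371543.
Step k = 3:
  phi_33 = [rho(3) - phi_21 rho(2) - phi_22 rho(1)] / [1 - phi_21 rho(1) - phi_22 rho(2)]
    numerator   = -0.0684 - (-0.371543)(-0.0787) - (-0.194287)(-0.3111) = -0.15808307
    denominator = 1 - (-0.371543)(-0.3111) - (-0.194287)(-0.0787) = 0.8691227
  phi_33 = -0.15808307 / 0.8691227 = -0.1819.
Therefore phi_{33} = -0.1819.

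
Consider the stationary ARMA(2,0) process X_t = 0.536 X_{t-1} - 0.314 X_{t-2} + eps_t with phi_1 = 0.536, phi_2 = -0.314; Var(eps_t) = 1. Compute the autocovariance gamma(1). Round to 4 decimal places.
\gamma(1) = 0.5429

Multiply the model equation by X_{t-k} and take expectations. With theta_0 = psi_0 = 1 and psi_j the MA(infinity) weights, this gives
  gamma(k) - sum_i phi_i gamma(k-i) = c_k,
  c_k = sigma^2 * sum_{j=k..q} theta_j psi_{j-k}   (c_k = 0 for k > q),
using gamma(-m) = gamma(m).
Pure AR (q = 0): c_0 = sigma^2 = 1, c_k = 0 for k >= 1.
Equations for k = 0, 1, 2 (AR order 2, c_2 = 0):
  (E0) gamma(0) = phi_1 gamma(1) + phi_2 gamma(2) + c_0
  (E1) gamma(1) = phi_1 gamma(0) + phi_2 gamma(1) + c_1
  (E2) gamma(2) = phi_1 gamma(1) + phi_2 gamma(0)
From (E1): gamma(1) = A gamma(0) + B with
  A = phi_1 / (1 - phi_2) = 0.536 / 1.314 = 0.407915,   B = c_1 / (1 - phi_2) = 0 / 1.314 = 0.
Insert (E2) into (E0): gamma(0) (1 - phi_2^2) = phi_1 (1 + phi_2) gamma(1) + c_0.
  phi_1 (1 + phi_2) = (0.536)(0.686) = 0.367696,   1 - phi_2^2 = 0.901404.
Replace gamma(1) by A gamma(0) + B and collect gamma(0):
  gamma(0) [0.901404 - (0.367696)(0.407915)] = c_0 = 1
  gamma(0) * 0.751415 = 1
  gamma(0) = 1 / 0.751415 = 1.330822.
  gamma(1) = A gamma(0) = (0.407915)(1.330822) = 0.542862.
Therefore gamma(1) = 0.5429 (to 4 decimal places).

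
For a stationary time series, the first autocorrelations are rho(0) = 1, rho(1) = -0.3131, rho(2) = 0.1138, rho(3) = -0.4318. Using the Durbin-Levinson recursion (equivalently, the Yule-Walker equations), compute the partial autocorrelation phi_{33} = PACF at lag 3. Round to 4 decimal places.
\phi_{33} = -0.4340

The PACF at lag k is phi_{kk}, the last component of the solution
to the Yule-Walker system G_k phi = r_k where
  (G_k)_{ij} = rho(|i - j|), (r_k)_i = rho(i), i,j = 1..k.
Equivalently, Durbin-Levinson gives phi_{kk} iteratively:
  phi_{11} = rho(1)
  phi_{kk} = [rho(k) - sum_{j=1..k-1} phi_{k-1,j} rho(k-j)]
            / [1 - sum_{j=1..k-1} phi_{k-1,j} rho(j)],
  phi_{k,j} = phi_{k-1,j} - phi_{kk} phi_{k-1,k-j},  j = 1..k-1.
Step k = 1:
  phi_11 = rho(1) = -0.3131.
Step k = 2:
  phi_22 = [rho(2) - phi_11 rho(1)] / [1 - phi_11 rho(1)] = [0.1138 - (-0.3131)(-0.3131)] / [1 - (-0.3131)(-0.3131)]
         = 0.01576839 / 0.90196839 = 0.017482.
  Update: phi_21 = phi_11 - phi_22 phi_11 = -0.3131 - (0.017482)(-0.3131) = -0.307626.
Step k = 3:
  phi_33 = [rho(3) - phi_21 rho(2) - phi_22 rho(1)] / [1 - phi_21 rho(1) - phi_22 rho(2)]
    numerator   = -0.4318 - (-0.307626)(0.1138) - (0.017482)(-0.3131) = -0.39131845
    denominator = 1 - (-0.307626)(-0.3131) - (0.017482)(0.1138) = 0.90169272
  phi_33 = -0.39131845 / 0.90169272 = -0.434.
Therefore phi_{33} = -0.4340.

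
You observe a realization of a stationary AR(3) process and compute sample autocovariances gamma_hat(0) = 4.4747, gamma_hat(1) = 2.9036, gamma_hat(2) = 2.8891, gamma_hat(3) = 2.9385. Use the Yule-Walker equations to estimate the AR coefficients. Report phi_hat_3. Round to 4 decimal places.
\hat\phi_{3} = 0.3020

The Yule-Walker equations for an AR(p) process read, in matrix form,
  Gamma_p phi = r_p,   with   (Gamma_p)_{ij} = gamma(|i - j|),
                       (r_p)_i = gamma(i),   i,j = 1..p.
Substitute the sample gammas (Toeplitz matrix and right-hand side of size 3):
  Gamma_p = [[4.4747, 2.9036, 2.8891], [2.9036, 4.4747, 2.9036], [2.8891, 2.9036, 4.4747]]
  r_p     = [2.9036, 2.8891, 2.9385]
Written out (R1..R3):
  (R1) 4.4747 phi_1 + 2.9036 phi_2 + 2.8891 phi_3 = 2.9036
  (R2) 2.9036 phi_1 + 4.4747 phi_2 + 2.9036 phi_3 = 2.8891
  (R3) 2.8891 phi_1 + 2.9036 phi_2 + 4.4747 phi_3 = 2.9385
Gaussian elimination:
  R2 <- R2 - (2.9036/4.4747) R1 = R2 - (0.648893) R1:  2.590575 phi_2 + 1.028884 phi_3 = 1.004975
  R3 <- R3 - (2.8891/4.4747) R1 = R3 - (0.645652) R1:  1.028884 phi_2 + 2.609346 phi_3 = 1.063784
  R3 <- R3 - (1.028884/2.590575) R2 = R3 - (0.397164) R2:  2.20071 phi_3 = 0.664644
Back-substitution:
  phi_hat_3 = 0.664644 / 2.20071 = 0.302013
  phi_hat_2 = (1.004975 - (1.028884)(0.302013)) / 2.590575 = 0.267986
  phi_hat_1 = (2.9036 - (2.9036)(0.267986) - (2.8891)(0.302013)) / 4.4747 = 0.280003
So phi_hat = [0.2800, 0.2680, 0.3020].
Therefore phi_hat_3 = 0.3020.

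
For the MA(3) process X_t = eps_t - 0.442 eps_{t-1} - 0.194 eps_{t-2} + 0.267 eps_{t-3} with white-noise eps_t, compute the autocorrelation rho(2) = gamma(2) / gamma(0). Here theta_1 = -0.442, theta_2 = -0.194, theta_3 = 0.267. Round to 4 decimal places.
\rho(2) = -0.2392

For an MA(q) process with theta_0 = 1, the autocovariance is
  gamma(k) = sigma^2 * sum_{i=0..q-k} theta_i * theta_{i+k},
and rho(k) = gamma(k) / gamma(0). Sigma^2 cancels.
  numerator   = (1)*(-0.194) + (-0.442)*(0.267) = -0.312014.
  denominator = (1)^2 + (-0.442)^2 + (-0.194)^2 + (0.267)^2 = 1.304289.
  rho(2) = -0.312014 / 1.304289 = -0.2392.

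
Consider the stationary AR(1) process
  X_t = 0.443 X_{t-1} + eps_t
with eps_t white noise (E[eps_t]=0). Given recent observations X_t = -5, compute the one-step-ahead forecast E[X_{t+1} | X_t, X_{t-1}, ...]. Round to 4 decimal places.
E[X_{t+1} \mid \mathcal F_t] = -2.2150

For an AR(p) model X_t = c + sum_i phi_i X_{t-i} + eps_t, the
one-step-ahead conditional mean is
  E[X_{t+1} | X_t, ...] = c + sum_i phi_i X_{t+1-i}.
Substitute known values:
  E[X_{t+1} | ...] = (0.443) * (-5)
                   = -2.2150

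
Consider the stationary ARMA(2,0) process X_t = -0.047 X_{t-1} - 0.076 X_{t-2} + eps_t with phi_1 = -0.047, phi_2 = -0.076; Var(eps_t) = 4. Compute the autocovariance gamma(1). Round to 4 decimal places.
\gamma(1) = -0.1761

Multiply the model equation by X_{t-k} and take expectations. With theta_0 = psi_0 = 1 and psi_j the MA(infinity) weights, this gives
  gamma(k) - sum_i phi_i gamma(k-i) = c_k,
  c_k = sigma^2 * sum_{j=k..q} theta_j psi_{j-k}   (c_k = 0 for k > q),
using gamma(-m) = gamma(m).
Pure AR (q = 0): c_0 = sigma^2 = 4, c_k = 0 for k >= 1.
Equations for k = 0, 1, 2 (AR order 2, c_2 = 0):
  (E0) gamma(0) = phi_1 gamma(1) + phi_2 gamma(2) + c_0
  (E1) gamma(1) = phi_1 gamma(0) + phi_2 gamma(1) + c_1
  (E2) gamma(2) = phi_1 gamma(1) + phi_2 gamma(0)
From (E1): gamma(1) = A gamma(0) + B with
  A = phi_1 / (1 - phi_2) = -0.047 / 1.076 = -0.04368,   B = c_1 / (1 - phi_2) = 0 / 1.076 = 0.
Insert (E2) into (E0): gamma(0) (1 - phi_2^2) = phi_1 (1 + phi_2) gamma(1) + c_0.
  phi_1 (1 + phi_2) = (-0.047)(0.924) = -0.043428,   1 - phi_2^2 = 0.994224.
Replace gamma(1) by A gamma(0) + B and collect gamma(0):
  gamma(0) [0.994224 - (-0.043428)(-0.04368)] = c_0 = 4
  gamma(0) * 0.992327 = 4
  gamma(0) = 4 / 0.992327 = 4.030929.
  gamma(1) = A gamma(0) = (-0.04368)(4.030929) = -0.176072.
Therefore gamma(1) = -0.1761 (to 4 decimal places).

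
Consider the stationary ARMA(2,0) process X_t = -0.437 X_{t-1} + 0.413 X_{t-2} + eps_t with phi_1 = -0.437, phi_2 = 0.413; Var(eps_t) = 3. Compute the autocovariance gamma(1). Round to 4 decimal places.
\gamma(1) = -6.0405

Multiply the model equation by X_{t-k} and take expectations. With theta_0 = psi_0 = 1 and psi_j the MA(infinity) weights, this gives
  gamma(k) - sum_i phi_i gamma(k-i) = c_k,
  c_k = sigma^2 * sum_{j=k..q} theta_j psi_{j-k}   (c_k = 0 for k > q),
using gamma(-m) = gamma(m).
Pure AR (q = 0): c_0 = sigma^2 = 3, c_k = 0 for k >= 1.
Equations for k = 0, 1, 2 (AR order 2, c_2 = 0):
  (E0) gamma(0) = phi_1 gamma(1) + phi_2 gamma(2) + c_0
  (E1) gamma(1) = phi_1 gamma(0) + phi_2 gamma(1) + c_1
  (E2) gamma(2) = phi_1 gamma(1) + phi_2 gamma(0)
From (E1): gamma(1) = A gamma(0) + B with
  A = phi_1 / (1 - phi_2) = -0.437 / 0.587 = -0.744463,   B = c_1 / (1 - phi_2) = 0 / 0.587 = 0.
Insert (E2) into (E0): gamma(0) (1 - phi_2^2) = phi_1 (1 + phi_2) gamma(1) + c_0.
  phi_1 (1 + phi_2) = (-0.437)(1.413) = -0.617481,   1 - phi_2^2 = 0.829431.
Replace gamma(1) by A gamma(0) + B and collect gamma(0):
  gamma(0) [0.829431 - (-0.617481)(-0.744463)] = c_0 = 3
  gamma(0) * 0.369739 = 3
  gamma(0) = 3 / 0.369739 = 8.113831.
  gamma(1) = A gamma(0) = (-0.744463)(8.113831) = -6.04045.
Therefore gamma(1) = -6.0405 (to 4 decimal places).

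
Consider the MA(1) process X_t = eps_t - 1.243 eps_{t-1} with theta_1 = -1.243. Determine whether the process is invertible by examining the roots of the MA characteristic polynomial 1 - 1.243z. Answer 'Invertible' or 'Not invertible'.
\text{Not invertible}

The MA(q) characteristic polynomial is P(z) = 1 - 1.243z.
Invertibility requires all roots to lie outside the unit circle, i.e. |z| > 1 for every root.
This is linear in z: 1 + (-1.243) z = 0  =>  z = -1/(-1.243) = 0.804505,  |z| = 0.804505.
Moduli of all roots: 0.8045.
All moduli strictly greater than 1? No.
Verdict: Not invertible.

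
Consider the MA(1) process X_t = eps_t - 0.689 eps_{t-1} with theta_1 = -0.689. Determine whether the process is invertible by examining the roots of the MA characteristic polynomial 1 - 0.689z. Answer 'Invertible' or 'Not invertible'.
\text{Invertible}

The MA(q) characteristic polynomial is P(z) = 1 - 0.689z.
Invertibility requires all roots to lie outside the unit circle, i.e. |z| > 1 for every root.
This is linear in z: 1 + (-0.689) z = 0  =>  z = -1/(-0.689) = 1.451379,  |z| = 1.451379.
Moduli of all roots: 1.4514.
All moduli strictly greater than 1? Yes.
Verdict: Invertible.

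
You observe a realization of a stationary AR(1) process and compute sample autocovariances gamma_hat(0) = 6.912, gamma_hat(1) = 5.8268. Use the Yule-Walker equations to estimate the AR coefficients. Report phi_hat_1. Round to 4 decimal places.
\hat\phi_{1} = 0.8430

The Yule-Walker equations for an AR(p) process read, in matrix form,
  Gamma_p phi = r_p,   with   (Gamma_p)_{ij} = gamma(|i - j|),
                       (r_p)_i = gamma(i),   i,j = 1..p.
Substitute the sample gammas (Toeplitz matrix and right-hand side of size 1):
  Gamma_p = [[6.912]]
  r_p     = [5.8268]
With p = 1 this is the single equation gamma(0) phi_1 = gamma(1):
  phi_hat_1 = gamma(1) / gamma(0) = 5.8268 / 6.912 = 0.8430.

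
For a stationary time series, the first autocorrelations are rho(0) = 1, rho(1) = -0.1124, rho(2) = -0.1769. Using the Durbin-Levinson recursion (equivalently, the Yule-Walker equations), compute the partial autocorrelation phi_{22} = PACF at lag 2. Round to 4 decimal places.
\phi_{22} = -0.1920

The PACF at lag k is phi_{kk}, the last component of the solution
to the Yule-Walker system G_k phi = r_k where
  (G_k)_{ij} = rho(|i - j|), (r_k)_i = rho(i), i,j = 1..k.
Equivalently, Durbin-Levinson gives phi_{kk} iteratively:
  phi_{11} = rho(1)
  phi_{kk} = [rho(k) - sum_{j=1..k-1} phi_{k-1,j} rho(k-j)]
            / [1 - sum_{j=1..k-1} phi_{k-1,j} rho(j)],
  phi_{k,j} = phi_{k-1,j} - phi_{kk} phi_{k-1,k-j},  j = 1..k-1.
Step k = 1:
  phi_11 = rho(1) = -0.1124.
Step k = 2:
  phi_22 = [rho(2) - phi_11 rho(1)] / [1 - phi_11 rho(1)] = [-0.1769 - (-0.1124)(-0.1124)] / [1 - (-0.1124)(-0.1124)]
         = -0.18953376 / 0.98736624 = -0.192.
Therefore phi_{22} = -0.1920.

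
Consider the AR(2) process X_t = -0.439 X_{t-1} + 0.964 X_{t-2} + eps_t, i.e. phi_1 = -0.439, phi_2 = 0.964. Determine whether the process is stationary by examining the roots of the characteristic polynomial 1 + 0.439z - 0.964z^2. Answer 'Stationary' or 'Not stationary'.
\text{Not stationary}

The AR(p) characteristic polynomial is P(z) = 1 + 0.439z - 0.964z^2.
Stationarity requires all roots to lie outside the unit circle, i.e. |z| > 1 for every root.
Set 1 + (0.439) z + (-0.964) z^2 = 0, i.e. a z^2 + b z + c = 0 with a = -0.964, b = 0.439, c = 1.
Discriminant D = b^2 - 4ac = (0.439)^2 - 4*(-0.964)*1 = 0.192721 - (-3.856) = 4.048721.
D >= 0, so the roots are real: z = (-b +/- sqrt(D)) / (2a) = (-0.439 +/- 2.012143) / (-1.928).
  z_1 = (-0.439 + 2.012143) / (-1.928) = -0.8159,   |z_1| = 0.8159.
  z_2 = (-0.439 - 2.012143) / (-1.928) = 1.2713,   |z_2| = 1.2713.
Moduli of all roots: 0.8159, 1.2713.
All moduli strictly greater than 1? No.
Verdict: Not stationary.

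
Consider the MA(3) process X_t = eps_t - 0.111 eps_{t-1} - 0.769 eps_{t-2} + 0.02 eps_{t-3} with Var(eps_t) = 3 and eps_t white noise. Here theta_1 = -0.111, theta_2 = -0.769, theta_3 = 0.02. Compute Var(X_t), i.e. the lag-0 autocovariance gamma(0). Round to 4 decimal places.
\gamma(0) = 4.8122

For an MA(q) process X_t = eps_t + sum_i theta_i eps_{t-i} with
Var(eps_t) = sigma^2, the variance is
  gamma(0) = sigma^2 * (1 + sum_i theta_i^2).
  sum_i theta_i^2 = (-0.111)^2 + (-0.769)^2 + (0.02)^2 = 0.012321 + 0.591361 + 0.0004 = 0.604082.
  gamma(0) = 3 * (1 + 0.604082) = 3 * 1.604082 = 4.812246, which rounds to 4.8122.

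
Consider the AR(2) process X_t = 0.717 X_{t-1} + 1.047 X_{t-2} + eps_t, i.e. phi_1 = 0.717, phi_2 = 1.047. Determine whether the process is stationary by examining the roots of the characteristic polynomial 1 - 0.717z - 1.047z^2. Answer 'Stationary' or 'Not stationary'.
\text{Not stationary}

The AR(p) characteristic polynomial is P(z) = 1 - 0.717z - 1.047z^2.
Stationarity requires all roots to lie outside the unit circle, i.e. |z| > 1 for every root.
Set 1 + (-0.717) z + (-1.047) z^2 = 0, i.e. a z^2 + b z + c = 0 with a = -1.047, b = -0.717, c = 1.
Discriminant D = b^2 - 4ac = (-0.717)^2 - 4*(-1.047)*1 = 0.514089 - (-4.188) = 4.702089.
D >= 0, so the roots are real: z = (-b +/- sqrt(D)) / (2a) = (0.717 +/- 2.16843) / (-2.094).
  z_1 = (0.717 + 2.16843) / (-2.094) = -1.378,   |z_1| = 1.378.
  z_2 = (0.717 - 2.16843) / (-2.094) = 0.6931,   |z_2| = 0.6931.
Moduli of all roots: 1.3780, 0.6931.
All moduli strictly greater than 1? No.
Verdict: Not stationary.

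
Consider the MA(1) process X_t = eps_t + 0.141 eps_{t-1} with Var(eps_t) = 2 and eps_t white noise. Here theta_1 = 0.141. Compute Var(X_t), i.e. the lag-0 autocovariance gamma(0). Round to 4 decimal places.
\gamma(0) = 2.0398

For an MA(q) process X_t = eps_t + sum_i theta_i eps_{t-i} with
Var(eps_t) = sigma^2, the variance is
  gamma(0) = sigma^2 * (1 + sum_i theta_i^2).
  sum_i theta_i^2 = (0.141)^2 = 0.019881.
  gamma(0) = 2 * (1 + 0.019881) = 2 * 1.019881 = 2.039762, which rounds to 2.0398.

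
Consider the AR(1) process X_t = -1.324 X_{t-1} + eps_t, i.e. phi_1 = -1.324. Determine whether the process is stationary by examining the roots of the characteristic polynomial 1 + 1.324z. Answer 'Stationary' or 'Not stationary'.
\text{Not stationary}

The AR(p) characteristic polynomial is P(z) = 1 + 1.324z.
Stationarity requires all roots to lie outside the unit circle, i.e. |z| > 1 for every root.
This is linear in z: 1 + (1.324) z = 0  =>  z = -1/(1.324) = -0.755287,  |z| = 0.755287.
Moduli of all roots: 0.7553.
All moduli strictly greater than 1? No.
Verdict: Not stationary.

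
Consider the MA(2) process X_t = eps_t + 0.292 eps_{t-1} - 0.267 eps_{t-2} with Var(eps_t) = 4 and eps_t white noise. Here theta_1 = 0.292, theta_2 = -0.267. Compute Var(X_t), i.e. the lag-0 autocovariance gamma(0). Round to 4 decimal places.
\gamma(0) = 4.6262

For an MA(q) process X_t = eps_t + sum_i theta_i eps_{t-i} with
Var(eps_t) = sigma^2, the variance is
  gamma(0) = sigma^2 * (1 + sum_i theta_i^2).
  sum_i theta_i^2 = (0.292)^2 + (-0.267)^2 = 0.085264 + 0.071289 = 0.156553.
  gamma(0) = 4 * (1 + 0.156553) = 4 * 1.156553 = 4.626212, which rounds to 4.6262.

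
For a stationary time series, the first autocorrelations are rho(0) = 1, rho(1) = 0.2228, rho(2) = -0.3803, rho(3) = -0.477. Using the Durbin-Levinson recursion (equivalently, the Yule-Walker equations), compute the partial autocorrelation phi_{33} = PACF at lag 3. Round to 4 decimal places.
\phi_{33} = -0.3349

The PACF at lag k is phi_{kk}, the last component of the solution
to the Yule-Walker system G_k phi = r_k where
  (G_k)_{ij} = rho(|i - j|), (r_k)_i = rho(i), i,j = 1..k.
Equivalently, Durbin-Levinson gives phi_{kk} iteratively:
  phi_{11} = rho(1)
  phi_{kk} = [rho(k) - sum_{j=1..k-1} phi_{k-1,j} rho(k-j)]
            / [1 - sum_{j=1..k-1} phi_{k-1,j} rho(j)],
  phi_{k,j} = phi_{k-1,j} - phi_{kk} phi_{k-1,k-j},  j = 1..k-1.
Step k = 1:
  phi_11 = rho(1) = 0.2228.
Step k = 2:
  phi_22 = [rho(2) - phi_11 rho(1)] / [1 - phi_11 rho(1)] = [-0.3803 - (0.2228)(0.2228)] / [1 - (0.2228)(0.2228)]
         = -0.42993984 / 0.95036016 = -0.452397.
  Update: phi_21 = phi_11 - phi_22 phi_11 = 0.2228 - (-0.452397)(0.2228) = 0.323594.
Step k = 3:
  phi_33 = [rho(3) - phi_21 rho(2) - phi_22 rho(1)] / [1 - phi_21 rho(1) - phi_22 rho(2)]
    numerator   = -0.477 - (0.323594)(-0.3803) - (-0.452397)(0.2228) = -0.25314321
    denominator = 1 - (0.323594)(0.2228) - (-0.452397)(-0.3803) = 0.75585678
  phi_33 = -0.25314321 / 0.75585678 = -0.3349.
Therefore phi_{33} = -0.3349.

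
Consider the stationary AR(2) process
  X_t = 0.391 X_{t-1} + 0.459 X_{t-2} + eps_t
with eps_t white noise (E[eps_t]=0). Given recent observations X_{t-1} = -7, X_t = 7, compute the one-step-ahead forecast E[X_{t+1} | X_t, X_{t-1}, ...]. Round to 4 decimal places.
E[X_{t+1} \mid \mathcal F_t] = -0.4760

For an AR(p) model X_t = c + sum_i phi_i X_{t-i} + eps_t, the
one-step-ahead conditional mean is
  E[X_{t+1} | X_t, ...] = c + sum_i phi_i X_{t+1-i}.
Substitute known values:
  E[X_{t+1} | ...] = (0.391) * (7) + (0.459) * (-7)
                   = -0.4760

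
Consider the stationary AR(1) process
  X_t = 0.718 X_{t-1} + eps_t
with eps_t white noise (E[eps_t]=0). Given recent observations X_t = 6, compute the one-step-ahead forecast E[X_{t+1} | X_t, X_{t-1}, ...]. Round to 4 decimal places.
E[X_{t+1} \mid \mathcal F_t] = 4.3080

For an AR(p) model X_t = c + sum_i phi_i X_{t-i} + eps_t, the
one-step-ahead conditional mean is
  E[X_{t+1} | X_t, ...] = c + sum_i phi_i X_{t+1-i}.
Substitute known values:
  E[X_{t+1} | ...] = (0.718) * (6)
                   = 4.3080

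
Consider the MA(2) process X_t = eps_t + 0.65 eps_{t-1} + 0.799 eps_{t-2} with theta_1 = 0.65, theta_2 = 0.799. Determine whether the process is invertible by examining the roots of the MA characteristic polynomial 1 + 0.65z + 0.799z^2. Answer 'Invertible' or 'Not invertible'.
\text{Invertible}

The MA(q) characteristic polynomial is P(z) = 1 + 0.65z + 0.799z^2.
Invertibility requires all roots to lie outside the unit circle, i.e. |z| > 1 for every root.
Set 1 + (0.65) z + (0.799) z^2 = 0, i.e. a z^2 + b z + c = 0 with a = 0.799, b = 0.65, c = 1.
Discriminant D = b^2 - 4ac = (0.65)^2 - 4*(0.799)*1 = 0.4225 - (3.196) = -2.7735.
D < 0, so the roots are the complex-conjugate pair z = (-b +/- i sqrt(-D)) / (2a) = -0.4068 +/- 1.0422i.
For a conjugate pair |z|^2 = z * conj(z) = (product of roots) = c/a = 1/(0.799) = 1.251564, so |z| = sqrt(1.251564) = 1.1187 for both roots.
Moduli of all roots: 1.1187, 1.1187.
All moduli strictly greater than 1? Yes.
Verdict: Invertible.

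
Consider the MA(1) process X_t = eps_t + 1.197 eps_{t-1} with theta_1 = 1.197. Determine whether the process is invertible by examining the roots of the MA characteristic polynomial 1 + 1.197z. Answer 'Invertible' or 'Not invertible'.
\text{Not invertible}

The MA(q) characteristic polynomial is P(z) = 1 + 1.197z.
Invertibility requires all roots to lie outside the unit circle, i.e. |z| > 1 for every root.
This is linear in z: 1 + (1.197) z = 0  =>  z = -1/(1.197) = -0.835422,  |z| = 0.835422.
Moduli of all roots: 0.8354.
All moduli strictly greater than 1? No.
Verdict: Not invertible.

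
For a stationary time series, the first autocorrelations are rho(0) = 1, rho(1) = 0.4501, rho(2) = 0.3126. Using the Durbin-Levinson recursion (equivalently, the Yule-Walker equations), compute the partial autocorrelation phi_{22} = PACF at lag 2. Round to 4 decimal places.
\phi_{22} = 0.1380

The PACF at lag k is phi_{kk}, the last component of the solution
to the Yule-Walker system G_k phi = r_k where
  (G_k)_{ij} = rho(|i - j|), (r_k)_i = rho(i), i,j = 1..k.
Equivalently, Durbin-Levinson gives phi_{kk} iteratively:
  phi_{11} = rho(1)
  phi_{kk} = [rho(k) - sum_{j=1..k-1} phi_{k-1,j} rho(k-j)]
            / [1 - sum_{j=1..k-1} phi_{k-1,j} rho(j)],
  phi_{k,j} = phi_{k-1,j} - phi_{kk} phi_{k-1,k-j},  j = 1..k-1.
Step k = 1:
  phi_11 = rho(1) = 0.4501.
Step k = 2:
  phi_22 = [rho(2) - phi_11 rho(1)] / [1 - phi_11 rho(1)] = [0.3126 - (0.4501)(0.4501)] / [1 - (0.4501)(0.4501)]
         = 0.11000999 / 0.79740999 = 0.138.
Therefore phi_{22} = 0.1380.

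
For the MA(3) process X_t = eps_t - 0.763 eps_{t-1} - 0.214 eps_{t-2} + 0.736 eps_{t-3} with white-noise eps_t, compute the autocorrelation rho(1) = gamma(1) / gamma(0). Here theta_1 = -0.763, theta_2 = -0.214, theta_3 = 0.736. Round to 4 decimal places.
\rho(1) = -0.3490

For an MA(q) process with theta_0 = 1, the autocovariance is
  gamma(k) = sigma^2 * sum_{i=0..q-k} theta_i * theta_{i+k},
and rho(k) = gamma(k) / gamma(0). Sigma^2 cancels.
  numerator   = (1)*(-0.763) + (-0.763)*(-0.214) + (-0.214)*(0.736) = -0.757222.
  denominator = (1)^2 + (-0.763)^2 + (-0.214)^2 + (0.736)^2 = 2.169661.
  rho(1) = -0.757222 / 2.169661 = -0.3490.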